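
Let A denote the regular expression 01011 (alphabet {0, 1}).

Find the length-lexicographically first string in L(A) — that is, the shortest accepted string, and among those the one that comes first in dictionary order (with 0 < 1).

By inspection of the expression, no string of length less than 5 matches, and 01011 is the lexicographically first match of length 5.

01011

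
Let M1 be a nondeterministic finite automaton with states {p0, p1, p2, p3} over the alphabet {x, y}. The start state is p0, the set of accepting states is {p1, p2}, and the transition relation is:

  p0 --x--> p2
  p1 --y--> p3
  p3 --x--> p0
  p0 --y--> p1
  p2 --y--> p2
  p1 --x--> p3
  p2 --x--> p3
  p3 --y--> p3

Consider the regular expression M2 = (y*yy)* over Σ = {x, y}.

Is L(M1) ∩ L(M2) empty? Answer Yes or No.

Converting the expression M2 to a DFA (subset construction, then merging equivalent states) gives the minimal DFA with states {r0, r1, r2, r3}, start state r0, accepting states {r0, r3} and transitions r0: x→r1, y→r2; r1: x→r1, y→r1; r2: x→r1, y→r3; r3: x→r1, y→r3.
Exploring the product automaton M1 × M2 from the start pair (p0, r0), following both machines on each input symbol, reaches 7 state pairs: (p0, r0), (p2, r1), (p1, r2), (p3, r1), (p3, r3), (p0, r1), (p1, r1).
M1 accepts in {p1, p2} and M2 accepts in {r0, r3}; no reachable pair has both components accepting, so no string drives both machines to acceptance simultaneously and L(M1) ∩ L(M2) = ∅.
So no string is accepted by both, and the intersection is empty.

Yes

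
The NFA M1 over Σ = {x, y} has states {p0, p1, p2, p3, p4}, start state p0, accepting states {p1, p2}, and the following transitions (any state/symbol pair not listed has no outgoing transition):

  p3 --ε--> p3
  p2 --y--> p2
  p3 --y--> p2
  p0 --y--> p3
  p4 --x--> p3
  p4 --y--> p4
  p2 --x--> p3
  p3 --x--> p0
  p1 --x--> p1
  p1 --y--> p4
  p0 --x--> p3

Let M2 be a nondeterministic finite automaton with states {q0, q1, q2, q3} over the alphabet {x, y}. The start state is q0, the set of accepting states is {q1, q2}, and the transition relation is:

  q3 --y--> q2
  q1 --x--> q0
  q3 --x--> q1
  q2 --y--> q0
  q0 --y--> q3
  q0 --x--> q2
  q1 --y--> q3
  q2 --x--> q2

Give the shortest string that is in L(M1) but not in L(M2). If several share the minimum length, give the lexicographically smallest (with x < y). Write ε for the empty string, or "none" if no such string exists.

xy

The string xy is accepted by M1 but not by M2.
No shorter string lies in the difference, and xy is the lexicographically first length-2 string in L(M1) \ L(M2).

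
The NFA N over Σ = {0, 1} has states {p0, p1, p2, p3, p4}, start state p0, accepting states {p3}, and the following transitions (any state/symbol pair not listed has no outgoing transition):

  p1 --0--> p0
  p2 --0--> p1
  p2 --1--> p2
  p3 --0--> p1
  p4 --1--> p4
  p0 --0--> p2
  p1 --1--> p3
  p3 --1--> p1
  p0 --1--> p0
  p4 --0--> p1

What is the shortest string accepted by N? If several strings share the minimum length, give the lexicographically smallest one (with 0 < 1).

A breadth-first search from p0 reaches an accepting state first via the path p0 → p2 → p1 → p3 on input 001.
No string of length < 3 is accepted (BFS exhausts all shorter strings without reaching an accepting state), and 001 is the lexicographically least accepting string of length 3.

001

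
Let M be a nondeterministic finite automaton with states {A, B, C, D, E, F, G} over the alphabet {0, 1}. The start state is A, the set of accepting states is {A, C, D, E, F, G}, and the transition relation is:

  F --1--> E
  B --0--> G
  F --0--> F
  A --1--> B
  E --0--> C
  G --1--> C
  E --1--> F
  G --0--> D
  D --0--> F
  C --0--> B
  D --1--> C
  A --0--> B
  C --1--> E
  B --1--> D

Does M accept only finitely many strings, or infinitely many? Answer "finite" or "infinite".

State B is reachable from the start and can reach an accepting state, and it lies on the cycle B → D → C → B.
Traversing that cycle any number of times yields accepted strings of unbounded length, so the language is infinite.

infinite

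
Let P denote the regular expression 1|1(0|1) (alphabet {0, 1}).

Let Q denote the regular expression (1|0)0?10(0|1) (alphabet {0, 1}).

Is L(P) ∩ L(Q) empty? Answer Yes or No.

Converting the expression P to a DFA (subset construction, then merging equivalent states) gives the minimal DFA with states {p0, p1, p2, p3}, start state p0, accepting states {p2, p3} and transitions p0: 0→p1, 1→p2; p1: 0→p1, 1→p1; p2: 0→p3, 1→p3; p3: 0→p1, 1→p1.
Converting the expression Q to a DFA (subset construction, then merging equivalent states) gives the minimal DFA with states {q0, q1, q2, q3, q4, q5, q6}, start state q0, accepting states {q6} and transitions q0: 0→q1, 1→q1; q1: 0→q2, 1→q3; q2: 0→q4, 1→q3; q3: 0→q5, 1→q4; q4: 0→q4, 1→q4; q5: 0→q6, 1→q6; q6: 0→q4, 1→q4.
Exploring the product automaton P × Q from the start pair (p0, q0), following both machines on each input symbol, reaches 10 state pairs: (p0, q0), (p1, q1), (p2, q1), (p1, q2), (p1, q3), (p3, q2), (p3, q3), (p1, q4), (p1, q5), (p1, q6).
P accepts in {p2, p3} and Q accepts in {q6}; no reachable pair has both components accepting, so no string drives both machines to acceptance simultaneously and L(P) ∩ L(Q) = ∅.
So no string is accepted by both, and the intersection is empty.

Yes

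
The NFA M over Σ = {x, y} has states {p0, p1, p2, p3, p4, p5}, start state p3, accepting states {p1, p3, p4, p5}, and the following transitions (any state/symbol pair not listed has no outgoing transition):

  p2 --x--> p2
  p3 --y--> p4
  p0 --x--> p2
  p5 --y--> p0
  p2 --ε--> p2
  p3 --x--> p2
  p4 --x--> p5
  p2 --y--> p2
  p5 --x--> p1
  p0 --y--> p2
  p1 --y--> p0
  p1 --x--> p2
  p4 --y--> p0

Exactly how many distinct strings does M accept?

4

The useful subgraph on states {p1, p3, p4, p5} is acyclic, so L(M) is finite; the longest accepting path visits 4 useful states, giving maximum string length 3.
Counting accepting paths from p3 by length: 1 of length 0, 1 of length 1, 1 of length 2, 1 of length 3. Total 4.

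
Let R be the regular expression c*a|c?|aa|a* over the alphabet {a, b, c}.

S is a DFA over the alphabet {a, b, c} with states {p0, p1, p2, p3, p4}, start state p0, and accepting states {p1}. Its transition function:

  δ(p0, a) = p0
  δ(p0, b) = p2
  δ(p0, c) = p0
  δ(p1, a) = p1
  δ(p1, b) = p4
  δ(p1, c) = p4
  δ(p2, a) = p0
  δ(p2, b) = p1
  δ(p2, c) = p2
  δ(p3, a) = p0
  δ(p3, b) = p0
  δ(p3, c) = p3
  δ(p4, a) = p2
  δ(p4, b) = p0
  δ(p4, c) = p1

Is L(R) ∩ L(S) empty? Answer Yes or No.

Yes

Converting the expression R to a DFA (subset construction, then merging equivalent states) gives the minimal DFA with states {r0, r1, r2, r3, r4, r5}, start state r0, accepting states {r0, r1, r3, r4} and transitions r0: a→r1, b→r2, c→r3; r1: a→r1, b→r2, c→r2; r2: a→r2, b→r2, c→r2; r3: a→r4, b→r2, c→r5; r4: a→r2, b→r2, c→r2; r5: a→r4, b→r2, c→r5.
Exploring the product automaton R × S from the start pair (r0, p0), following both machines on each input symbol, reaches 9 state pairs: (r0, p0), (r1, p0), (r2, p2), (r3, p0), (r2, p0), (r2, p1), (r4, p0), (r5, p0), (r2, p4).
R accepts in {r0, r1, r3, r4} and S accepts in {p1}; no reachable pair has both components accepting, so no string drives both machines to acceptance simultaneously and L(R) ∩ L(S) = ∅.
So no string is accepted by both, and the intersection is empty.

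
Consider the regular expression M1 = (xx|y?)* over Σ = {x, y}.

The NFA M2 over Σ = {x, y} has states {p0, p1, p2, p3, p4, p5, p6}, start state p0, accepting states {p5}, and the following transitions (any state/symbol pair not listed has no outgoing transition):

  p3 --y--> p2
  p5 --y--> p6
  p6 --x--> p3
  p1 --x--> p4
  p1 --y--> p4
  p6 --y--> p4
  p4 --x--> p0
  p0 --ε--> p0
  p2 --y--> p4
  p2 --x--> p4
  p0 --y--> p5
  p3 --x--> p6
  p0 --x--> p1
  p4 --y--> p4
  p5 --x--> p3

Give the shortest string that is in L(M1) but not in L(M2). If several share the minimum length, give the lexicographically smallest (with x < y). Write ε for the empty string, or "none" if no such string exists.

The empty string ε is accepted by M1 but not by M2.
Since ε is the unique shortest string, it is the required witness.

ε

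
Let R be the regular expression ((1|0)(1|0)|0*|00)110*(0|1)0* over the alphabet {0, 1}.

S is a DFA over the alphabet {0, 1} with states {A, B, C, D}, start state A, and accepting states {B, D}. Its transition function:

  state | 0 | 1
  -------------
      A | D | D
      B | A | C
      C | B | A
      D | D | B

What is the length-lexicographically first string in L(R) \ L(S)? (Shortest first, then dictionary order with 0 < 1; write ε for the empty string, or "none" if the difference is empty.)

110

The string 110 is accepted by R but not by S.
No shorter string lies in the difference, and 110 is the lexicographically first length-3 string in L(R) \ L(S).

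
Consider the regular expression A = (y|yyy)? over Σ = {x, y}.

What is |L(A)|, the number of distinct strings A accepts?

3

The expression has no Kleene star, so L(A) is finite. Expanding the alternatives gives {ε, y, yyy}.
That is 1 of length 0, 1 of length 1, 1 of length 3: 3 strings in all.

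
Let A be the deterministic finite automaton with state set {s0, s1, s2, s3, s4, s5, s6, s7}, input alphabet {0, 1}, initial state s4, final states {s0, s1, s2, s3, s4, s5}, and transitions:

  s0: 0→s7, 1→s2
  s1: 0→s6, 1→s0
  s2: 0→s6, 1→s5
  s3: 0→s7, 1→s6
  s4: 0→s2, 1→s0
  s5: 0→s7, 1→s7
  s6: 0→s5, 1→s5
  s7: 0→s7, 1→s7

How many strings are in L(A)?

The useful subgraph on states {s0, s2, s4, s5, s6} is acyclic, so L(A) is finite; the longest accepting path visits 5 useful states, giving maximum string length 4.
Counting accepting paths from s4 by length: 1 of length 0, 2 of length 1, 2 of length 2, 3 of length 3, 2 of length 4. Total 10.

10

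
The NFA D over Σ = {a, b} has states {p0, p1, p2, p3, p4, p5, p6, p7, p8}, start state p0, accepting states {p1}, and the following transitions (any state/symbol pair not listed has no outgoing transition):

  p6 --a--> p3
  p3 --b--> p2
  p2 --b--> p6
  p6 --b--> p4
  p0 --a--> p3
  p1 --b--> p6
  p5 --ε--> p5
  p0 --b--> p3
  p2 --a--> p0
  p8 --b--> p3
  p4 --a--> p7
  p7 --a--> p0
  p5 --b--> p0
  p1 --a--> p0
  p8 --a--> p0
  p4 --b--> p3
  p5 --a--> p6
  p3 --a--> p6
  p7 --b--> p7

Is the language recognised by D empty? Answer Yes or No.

The states reachable from the start state are {p0, p2, p3, p4, p6, p7}.
None of the accepting states {p1} is reachable, so no string is accepted and L(D) = ∅.

Yes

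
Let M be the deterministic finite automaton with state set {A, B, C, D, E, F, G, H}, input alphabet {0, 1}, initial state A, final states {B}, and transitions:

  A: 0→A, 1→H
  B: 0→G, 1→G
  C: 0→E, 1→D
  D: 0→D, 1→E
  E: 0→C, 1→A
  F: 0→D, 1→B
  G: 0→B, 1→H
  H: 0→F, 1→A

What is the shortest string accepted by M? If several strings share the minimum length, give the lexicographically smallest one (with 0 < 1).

A breadth-first search from A reaches an accepting state first via the path A → H → F → B on input 101.
No string of length < 3 is accepted (BFS exhausts all shorter strings without reaching an accepting state), and 101 is the lexicographically least accepting string of length 3.

101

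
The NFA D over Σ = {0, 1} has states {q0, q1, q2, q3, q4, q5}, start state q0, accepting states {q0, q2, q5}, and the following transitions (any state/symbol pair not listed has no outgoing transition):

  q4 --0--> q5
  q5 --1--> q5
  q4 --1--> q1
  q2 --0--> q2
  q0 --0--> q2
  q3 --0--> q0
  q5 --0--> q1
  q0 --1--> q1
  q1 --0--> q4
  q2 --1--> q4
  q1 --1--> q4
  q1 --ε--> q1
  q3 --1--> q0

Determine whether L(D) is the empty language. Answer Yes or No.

The empty string ε is accepted: the run q0 ends in the accepting state q0.
Since at least one string is accepted, L(D) is not empty.

No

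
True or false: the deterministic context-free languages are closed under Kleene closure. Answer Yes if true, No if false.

No

L = {c aⁿbⁿ : n≥0} ∪ {cc aⁿb²ⁿ : n≥0} is a DCFL (the number of leading c's fixes which ratio the DPDA checks), but L* is not. Every word of L starts with c, so in a factorisation of the string cc aⁱbʲ (i≥1) into words of L each factor begins at one of the two c's: either the whole string is a single word of L (forcing j = 2i), or it splits as c · (c aⁱbʲ) with c ∈ L (take n = 0) and c aⁱbʲ ∈ L (forcing j = i). Thus L* ∩ cca⁺b* = {cc aⁿbⁿ : n≥1} ∪ {cc aⁿb²ⁿ : n≥1}. A DPDA for L* would give one for this intersection with a regular set, and, started from its configuration after reading cc, one for {aⁿbⁿ : n≥1} ∪ {aⁿb²ⁿ : n≥1}, which no deterministic PDA accepts (a DPDA for it would have a single run on aⁿb²ⁿ, accepting after the prefix aⁿbⁿ and accepting again after n more b's; an ordinary PDA that simulates it on a's and b's and, at any moment when it is accepting, may switch to reading only a fresh letter d while feeding each d to the simulation as a b, would accept aⁱbʲdᵏ (k≥1) exactly when both aⁱbʲ and aⁱbʲ⁺ᵏ are in the language, i.e. its language intersected with the regular set a*b*d⁺ would be exactly {aⁿbⁿdⁿ : n≥1} — impossible, since context-free languages are closed under intersection with regular sets and {aⁿbⁿdⁿ} is not context-free). So L* is not a DCFL.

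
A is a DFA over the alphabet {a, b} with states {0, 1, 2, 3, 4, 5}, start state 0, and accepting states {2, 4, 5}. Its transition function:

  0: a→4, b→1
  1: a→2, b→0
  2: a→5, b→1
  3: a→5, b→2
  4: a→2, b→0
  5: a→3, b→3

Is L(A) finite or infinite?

infinite

State 0 is reachable from the start and can reach an accepting state, and it lies on the cycle 0 → 1 → 0.
Traversing that cycle any number of times yields accepted strings of unbounded length, so the language is infinite.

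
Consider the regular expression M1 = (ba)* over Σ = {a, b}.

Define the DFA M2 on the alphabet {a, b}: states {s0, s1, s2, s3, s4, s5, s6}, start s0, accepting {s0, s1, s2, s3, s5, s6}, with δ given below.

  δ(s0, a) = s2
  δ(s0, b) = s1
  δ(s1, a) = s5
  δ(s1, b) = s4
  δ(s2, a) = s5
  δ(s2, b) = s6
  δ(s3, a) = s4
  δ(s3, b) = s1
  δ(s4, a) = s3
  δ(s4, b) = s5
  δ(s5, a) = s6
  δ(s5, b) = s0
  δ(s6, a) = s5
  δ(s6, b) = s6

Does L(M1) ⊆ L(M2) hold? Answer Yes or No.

Yes

Converting the expression M1 to a DFA (subset construction, then merging equivalent states) gives the minimal DFA with states {r0, r1, r2}, start state r0, accepting states {r0} and transitions r0: a→r1, b→r2; r1: a→r1, b→r1; r2: a→r0, b→r1.
Exploring the product automaton M1 × M2 from the start pair (r0, s0), following both machines on each input symbol, reaches 13 state pairs: (r0, s0), (r1, s2), (r2, s1), (r1, s5), (r1, s6), (r0, s5), (r1, s4), (r1, s0), (r2, s0), (r1, s3), (r1, s1), (r0, s2), (r2, s6).
M1 accepts in {r0} and M2 accepts in {s0, s1, s2, s3, s5, s6}. The reachable pairs whose M1-component is accepting are (r0, s0), (r0, s5), (r0, s2); in each of them the M2-component is accepting too, so the product for L(M1) \ L(M2) (M1-component accepting, M2-component rejecting) has no reachable accepting pair and the difference is empty.
Hence every string in L(M1) is also in L(M2).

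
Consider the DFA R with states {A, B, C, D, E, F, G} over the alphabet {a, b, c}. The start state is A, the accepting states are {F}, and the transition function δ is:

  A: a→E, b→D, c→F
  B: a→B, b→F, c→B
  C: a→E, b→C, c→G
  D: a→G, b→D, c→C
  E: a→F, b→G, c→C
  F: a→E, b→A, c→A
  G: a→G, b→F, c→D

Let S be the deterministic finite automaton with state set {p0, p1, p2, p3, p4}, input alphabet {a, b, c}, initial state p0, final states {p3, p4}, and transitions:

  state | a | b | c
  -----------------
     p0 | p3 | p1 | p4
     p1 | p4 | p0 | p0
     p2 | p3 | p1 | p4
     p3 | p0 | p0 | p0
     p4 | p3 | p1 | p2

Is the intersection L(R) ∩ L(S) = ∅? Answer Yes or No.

The string c is accepted by both R and S.
Hence L(R) ∩ L(S) ≠ ∅.

No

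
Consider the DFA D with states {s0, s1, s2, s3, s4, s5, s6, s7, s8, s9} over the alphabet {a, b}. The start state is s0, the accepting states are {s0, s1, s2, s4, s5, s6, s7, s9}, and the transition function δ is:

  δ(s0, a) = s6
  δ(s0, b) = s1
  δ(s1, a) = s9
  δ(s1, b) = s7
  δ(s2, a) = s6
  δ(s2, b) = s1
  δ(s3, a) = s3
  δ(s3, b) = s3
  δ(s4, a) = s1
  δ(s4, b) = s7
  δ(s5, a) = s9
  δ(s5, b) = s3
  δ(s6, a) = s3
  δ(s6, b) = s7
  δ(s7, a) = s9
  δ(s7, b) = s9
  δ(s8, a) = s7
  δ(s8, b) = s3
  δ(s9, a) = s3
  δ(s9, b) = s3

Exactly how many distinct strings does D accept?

10

The useful subgraph on states {s0, s1, s6, s7, s9} is acyclic, so L(D) is finite; the longest accepting path visits 4 useful states, giving maximum string length 3.
Counting accepting paths from s0 by length: 1 of length 0, 2 of length 1, 3 of length 2, 4 of length 3. Total 10.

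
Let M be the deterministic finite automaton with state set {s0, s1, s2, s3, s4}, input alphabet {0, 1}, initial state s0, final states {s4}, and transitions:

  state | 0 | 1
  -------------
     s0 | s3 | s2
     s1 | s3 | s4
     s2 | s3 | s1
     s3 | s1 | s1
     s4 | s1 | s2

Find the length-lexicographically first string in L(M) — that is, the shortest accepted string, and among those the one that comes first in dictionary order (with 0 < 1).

A breadth-first search from s0 reaches an accepting state first via the path s0 → s3 → s1 → s4 on input 001.
No string of length < 3 is accepted (BFS exhausts all shorter strings without reaching an accepting state), and 001 is the lexicographically least accepting string of length 3.

001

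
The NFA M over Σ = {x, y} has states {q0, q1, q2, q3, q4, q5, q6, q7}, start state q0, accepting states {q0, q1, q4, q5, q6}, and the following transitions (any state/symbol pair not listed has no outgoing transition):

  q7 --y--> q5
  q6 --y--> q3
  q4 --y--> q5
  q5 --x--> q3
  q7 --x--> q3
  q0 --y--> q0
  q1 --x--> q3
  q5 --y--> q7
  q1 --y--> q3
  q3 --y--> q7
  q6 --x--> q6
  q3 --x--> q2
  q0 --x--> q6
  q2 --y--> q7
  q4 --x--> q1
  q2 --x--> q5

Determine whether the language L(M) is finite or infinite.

State q0 is reachable from the start and can reach an accepting state, and it lies on the cycle q0 → q0.
Traversing that cycle any number of times yields accepted strings of unbounded length, so the language is infinite.

infinite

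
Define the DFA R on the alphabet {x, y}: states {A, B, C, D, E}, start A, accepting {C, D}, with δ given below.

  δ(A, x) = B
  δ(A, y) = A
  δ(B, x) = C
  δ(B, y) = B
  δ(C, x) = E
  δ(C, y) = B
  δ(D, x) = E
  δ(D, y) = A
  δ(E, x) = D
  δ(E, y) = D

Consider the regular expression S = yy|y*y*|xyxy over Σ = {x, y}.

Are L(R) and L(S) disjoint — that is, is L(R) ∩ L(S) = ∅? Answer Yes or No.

Converting the expression S to a DFA (subset construction, then merging equivalent states) gives the minimal DFA with states {s0, s1, s2, s3, s4, s5, s6}, start state s0, accepting states {s0, s2, s6} and transitions s0: x→s1, y→s2; s1: x→s3, y→s4; s2: x→s3, y→s2; s3: x→s3, y→s3; s4: x→s5, y→s3; s5: x→s3, y→s6; s6: x→s3, y→s3.
Exploring the product automaton R × S from the start pair (A, s0), following both machines on each input symbol, reaches 11 state pairs: (A, s0), (B, s1), (A, s2), (C, s3), (B, s4), (B, s3), (E, s3), (C, s5), (D, s3), (B, s6), (A, s3).
R accepts in {C, D} and S accepts in {s0, s2, s6}; no reachable pair has both components accepting, so no string drives both machines to acceptance simultaneously and L(R) ∩ L(S) = ∅.
So no string is accepted by both, and the intersection is empty.

Yes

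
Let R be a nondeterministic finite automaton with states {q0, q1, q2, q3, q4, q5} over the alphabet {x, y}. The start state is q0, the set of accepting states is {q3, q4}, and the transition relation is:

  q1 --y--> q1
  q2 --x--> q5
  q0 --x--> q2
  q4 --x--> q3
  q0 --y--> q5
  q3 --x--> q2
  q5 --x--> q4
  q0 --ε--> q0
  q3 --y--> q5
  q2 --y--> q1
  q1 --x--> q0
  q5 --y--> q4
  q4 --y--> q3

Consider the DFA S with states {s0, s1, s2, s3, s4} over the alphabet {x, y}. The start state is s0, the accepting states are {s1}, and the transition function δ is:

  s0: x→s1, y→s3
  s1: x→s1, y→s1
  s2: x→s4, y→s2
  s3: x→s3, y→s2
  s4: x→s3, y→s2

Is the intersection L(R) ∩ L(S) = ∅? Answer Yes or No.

The string xxx is accepted by both R and S.
Hence L(R) ∩ L(S) ≠ ∅.

No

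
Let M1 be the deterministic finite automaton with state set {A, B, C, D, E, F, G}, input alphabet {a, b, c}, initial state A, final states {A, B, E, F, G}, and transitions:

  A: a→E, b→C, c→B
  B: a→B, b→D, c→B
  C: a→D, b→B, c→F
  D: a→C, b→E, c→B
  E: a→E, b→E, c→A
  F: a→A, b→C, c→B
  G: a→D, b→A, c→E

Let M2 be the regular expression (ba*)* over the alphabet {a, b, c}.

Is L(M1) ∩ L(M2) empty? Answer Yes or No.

No

The empty string ε is accepted by both M1 and M2.
Hence L(M1) ∩ L(M2) ≠ ∅.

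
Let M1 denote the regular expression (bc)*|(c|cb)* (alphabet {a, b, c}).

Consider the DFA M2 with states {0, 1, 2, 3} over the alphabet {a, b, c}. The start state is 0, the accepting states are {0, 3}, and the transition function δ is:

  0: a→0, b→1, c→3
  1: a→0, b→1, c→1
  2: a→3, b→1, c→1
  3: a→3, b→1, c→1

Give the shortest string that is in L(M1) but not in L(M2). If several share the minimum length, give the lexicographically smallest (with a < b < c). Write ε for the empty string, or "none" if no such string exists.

bc

The string bc is accepted by M1 but not by M2.
No shorter string lies in the difference, and bc is the lexicographically first length-2 string in L(M1) \ L(M2).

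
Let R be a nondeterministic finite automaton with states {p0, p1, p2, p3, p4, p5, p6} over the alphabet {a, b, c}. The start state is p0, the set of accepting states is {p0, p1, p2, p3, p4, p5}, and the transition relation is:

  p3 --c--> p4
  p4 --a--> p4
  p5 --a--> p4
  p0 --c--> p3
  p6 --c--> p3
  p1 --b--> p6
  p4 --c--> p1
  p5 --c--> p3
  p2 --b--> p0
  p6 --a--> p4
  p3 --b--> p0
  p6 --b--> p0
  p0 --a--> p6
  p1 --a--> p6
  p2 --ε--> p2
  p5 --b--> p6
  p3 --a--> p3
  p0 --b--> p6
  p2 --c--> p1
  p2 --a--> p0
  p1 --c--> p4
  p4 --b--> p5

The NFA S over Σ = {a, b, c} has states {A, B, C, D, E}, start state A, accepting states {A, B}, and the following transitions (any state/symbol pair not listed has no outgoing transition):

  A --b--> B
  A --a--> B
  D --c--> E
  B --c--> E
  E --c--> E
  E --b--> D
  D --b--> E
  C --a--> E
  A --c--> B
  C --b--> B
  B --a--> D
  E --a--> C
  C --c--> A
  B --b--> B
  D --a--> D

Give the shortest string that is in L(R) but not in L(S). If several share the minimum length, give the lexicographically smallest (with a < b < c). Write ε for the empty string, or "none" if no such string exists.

aa

The string aa is accepted by R but not by S.
No shorter string lies in the difference, and aa is the lexicographically first length-2 string in L(R) \ L(S).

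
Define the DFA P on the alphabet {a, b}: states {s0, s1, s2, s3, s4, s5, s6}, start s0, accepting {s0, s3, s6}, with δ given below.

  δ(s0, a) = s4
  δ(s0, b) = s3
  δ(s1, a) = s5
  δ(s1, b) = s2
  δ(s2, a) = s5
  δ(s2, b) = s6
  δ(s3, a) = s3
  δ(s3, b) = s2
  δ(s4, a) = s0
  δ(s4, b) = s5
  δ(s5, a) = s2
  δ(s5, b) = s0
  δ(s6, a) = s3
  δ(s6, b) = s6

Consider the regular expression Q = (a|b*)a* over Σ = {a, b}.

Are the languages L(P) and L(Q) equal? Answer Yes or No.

No

The string aab is accepted by P but rejected by Q.
So L(P) ≠ L(Q).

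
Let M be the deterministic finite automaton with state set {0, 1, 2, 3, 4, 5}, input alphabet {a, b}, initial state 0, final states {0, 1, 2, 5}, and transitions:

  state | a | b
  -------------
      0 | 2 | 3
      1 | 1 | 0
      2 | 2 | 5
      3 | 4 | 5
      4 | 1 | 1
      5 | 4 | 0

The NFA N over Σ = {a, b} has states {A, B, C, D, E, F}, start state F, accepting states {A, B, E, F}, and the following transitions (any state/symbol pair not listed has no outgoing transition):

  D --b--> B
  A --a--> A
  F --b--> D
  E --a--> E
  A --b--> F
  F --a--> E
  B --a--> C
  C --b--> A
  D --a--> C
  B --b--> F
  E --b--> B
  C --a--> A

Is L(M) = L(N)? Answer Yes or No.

Yes

Exploring the product automaton M × N from the start pair (0, F), following both machines on each input symbol, reaches 6 state pairs: (0, F), (2, E), (3, D), (5, B), (4, C), (1, A).
M accepts in {0, 1, 2, 5} and N accepts in {A, B, E, F}. In every reachable pair the two components are either both accepting — (0, F), (2, E), (5, B), (1, A) — or both non-accepting, so no string is accepted by exactly one of the machines: L(M) \ L(N) and L(N) \ L(M) are both empty.
Hence every string is accepted by M iff it is accepted by N, and the two languages coincide.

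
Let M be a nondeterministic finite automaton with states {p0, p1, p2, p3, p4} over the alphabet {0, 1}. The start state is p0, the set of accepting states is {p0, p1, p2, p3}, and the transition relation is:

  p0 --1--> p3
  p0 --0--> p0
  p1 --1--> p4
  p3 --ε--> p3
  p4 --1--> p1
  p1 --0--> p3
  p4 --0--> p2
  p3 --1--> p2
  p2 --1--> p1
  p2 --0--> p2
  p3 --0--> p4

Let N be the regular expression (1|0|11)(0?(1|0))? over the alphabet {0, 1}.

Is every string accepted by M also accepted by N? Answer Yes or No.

The empty string ε is in L(M) but not in L(N).
So L(M) ⊄ L(N).

No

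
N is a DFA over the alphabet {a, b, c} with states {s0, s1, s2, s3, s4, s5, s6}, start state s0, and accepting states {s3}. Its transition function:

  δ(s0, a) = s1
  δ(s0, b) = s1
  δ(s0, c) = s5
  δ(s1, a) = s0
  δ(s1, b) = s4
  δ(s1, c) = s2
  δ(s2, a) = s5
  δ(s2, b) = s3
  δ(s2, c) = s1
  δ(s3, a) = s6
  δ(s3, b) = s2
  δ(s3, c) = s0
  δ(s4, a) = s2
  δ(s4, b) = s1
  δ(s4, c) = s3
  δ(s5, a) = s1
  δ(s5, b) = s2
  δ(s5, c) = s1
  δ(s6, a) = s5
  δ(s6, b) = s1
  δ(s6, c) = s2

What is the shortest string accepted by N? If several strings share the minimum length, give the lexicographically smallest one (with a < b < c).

A breadth-first search from s0 reaches an accepting state first via the path s0 → s1 → s4 → s3 on input abc.
No string of length < 3 is accepted (BFS exhausts all shorter strings without reaching an accepting state), and abc is the lexicographically least accepting string of length 3.

abc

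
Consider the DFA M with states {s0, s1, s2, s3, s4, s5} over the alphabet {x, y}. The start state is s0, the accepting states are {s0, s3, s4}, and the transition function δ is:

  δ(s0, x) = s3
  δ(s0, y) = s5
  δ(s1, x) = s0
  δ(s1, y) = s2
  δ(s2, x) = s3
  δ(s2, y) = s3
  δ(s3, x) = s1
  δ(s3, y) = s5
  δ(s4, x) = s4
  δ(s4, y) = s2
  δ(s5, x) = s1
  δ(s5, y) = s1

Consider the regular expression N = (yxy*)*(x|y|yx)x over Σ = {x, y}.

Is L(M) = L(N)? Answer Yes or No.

The empty string ε is accepted by M but rejected by N.
So L(M) ≠ L(N).

No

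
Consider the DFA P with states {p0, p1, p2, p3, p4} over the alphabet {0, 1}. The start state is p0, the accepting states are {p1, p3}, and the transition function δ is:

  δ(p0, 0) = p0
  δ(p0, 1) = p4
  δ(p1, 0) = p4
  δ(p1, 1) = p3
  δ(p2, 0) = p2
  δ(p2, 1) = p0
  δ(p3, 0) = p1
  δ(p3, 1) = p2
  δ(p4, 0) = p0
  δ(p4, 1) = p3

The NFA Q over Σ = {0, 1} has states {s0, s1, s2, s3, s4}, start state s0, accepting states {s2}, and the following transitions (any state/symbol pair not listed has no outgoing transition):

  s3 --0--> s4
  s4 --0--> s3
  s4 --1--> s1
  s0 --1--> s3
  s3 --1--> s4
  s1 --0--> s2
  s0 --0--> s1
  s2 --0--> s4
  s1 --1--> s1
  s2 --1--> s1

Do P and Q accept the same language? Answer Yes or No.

No

The string 11 is accepted by P but rejected by Q.
So L(P) ≠ L(Q).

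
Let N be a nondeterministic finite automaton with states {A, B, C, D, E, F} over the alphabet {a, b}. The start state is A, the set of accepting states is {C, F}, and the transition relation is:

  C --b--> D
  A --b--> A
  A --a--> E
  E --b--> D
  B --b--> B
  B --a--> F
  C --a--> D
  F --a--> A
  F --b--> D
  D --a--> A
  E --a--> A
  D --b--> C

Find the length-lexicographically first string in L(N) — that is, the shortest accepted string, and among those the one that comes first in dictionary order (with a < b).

A breadth-first search from A reaches an accepting state first via the path A → E → D → C on input abb.
No string of length < 3 is accepted (BFS exhausts all shorter strings without reaching an accepting state), and abb is the lexicographically least accepting string of length 3.

abb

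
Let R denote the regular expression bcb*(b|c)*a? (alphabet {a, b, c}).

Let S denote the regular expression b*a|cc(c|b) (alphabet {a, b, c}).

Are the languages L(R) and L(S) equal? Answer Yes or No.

No

The string bc is accepted by R but rejected by S.
So L(R) ≠ L(S).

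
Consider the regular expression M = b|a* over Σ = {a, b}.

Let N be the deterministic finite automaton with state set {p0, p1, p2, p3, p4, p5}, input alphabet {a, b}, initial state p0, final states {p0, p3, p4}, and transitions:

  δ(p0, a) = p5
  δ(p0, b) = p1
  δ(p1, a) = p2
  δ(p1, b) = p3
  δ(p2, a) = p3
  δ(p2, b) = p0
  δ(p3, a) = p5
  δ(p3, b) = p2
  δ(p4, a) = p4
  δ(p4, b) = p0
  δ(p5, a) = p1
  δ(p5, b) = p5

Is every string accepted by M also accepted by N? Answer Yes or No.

No

The string a is in L(M) but not in L(N).
So L(M) ⊄ L(N).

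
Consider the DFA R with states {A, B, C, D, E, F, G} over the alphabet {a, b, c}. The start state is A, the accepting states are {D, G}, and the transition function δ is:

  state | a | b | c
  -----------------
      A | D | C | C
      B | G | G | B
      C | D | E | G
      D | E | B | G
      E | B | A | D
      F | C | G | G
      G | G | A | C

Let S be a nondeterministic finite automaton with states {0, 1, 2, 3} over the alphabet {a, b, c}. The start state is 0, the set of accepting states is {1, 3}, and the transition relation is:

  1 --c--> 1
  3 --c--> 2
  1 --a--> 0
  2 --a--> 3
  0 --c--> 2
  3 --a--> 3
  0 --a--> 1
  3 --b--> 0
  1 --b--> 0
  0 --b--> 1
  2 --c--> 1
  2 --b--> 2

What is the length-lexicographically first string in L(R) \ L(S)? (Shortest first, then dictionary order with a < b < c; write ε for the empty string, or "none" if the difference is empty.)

ba

The string ba is accepted by R but not by S.
No shorter string lies in the difference, and ba is the lexicographically first length-2 string in L(R) \ L(S).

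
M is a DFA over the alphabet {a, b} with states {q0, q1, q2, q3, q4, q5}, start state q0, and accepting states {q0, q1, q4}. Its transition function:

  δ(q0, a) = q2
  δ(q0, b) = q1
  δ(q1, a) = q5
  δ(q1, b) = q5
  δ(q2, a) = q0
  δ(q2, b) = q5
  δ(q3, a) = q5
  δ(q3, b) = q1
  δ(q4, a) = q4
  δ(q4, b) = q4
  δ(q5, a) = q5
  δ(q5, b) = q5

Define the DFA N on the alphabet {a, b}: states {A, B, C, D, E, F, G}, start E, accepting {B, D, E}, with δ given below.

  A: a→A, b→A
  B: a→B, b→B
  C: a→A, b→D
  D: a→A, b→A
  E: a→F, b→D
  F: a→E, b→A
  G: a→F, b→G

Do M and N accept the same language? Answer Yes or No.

Exploring the product automaton M × N from the start pair (q0, E), following both machines on each input symbol, reaches 4 state pairs: (q0, E), (q2, F), (q1, D), (q5, A).
M accepts in {q0, q1, q4} and N accepts in {B, D, E}. In every reachable pair the two components are either both accepting — (q0, E), (q1, D) — or both non-accepting, so no string is accepted by exactly one of the machines: L(M) \ L(N) and L(N) \ L(M) are both empty.
Hence every string is accepted by M iff it is accepted by N, and the two languages coincide.

Yes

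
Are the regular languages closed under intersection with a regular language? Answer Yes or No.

Yes

This is a special case of closure under intersection: the product of the two DFAs, accepting on F₁ × F₂, recognises the intersection.
So the regular languages are closed under intersection with a regular language.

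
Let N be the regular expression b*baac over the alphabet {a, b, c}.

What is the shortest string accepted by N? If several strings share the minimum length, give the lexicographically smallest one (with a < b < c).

By inspection of the expression, no string of length less than 4 matches, and baac is the lexicographically first match of length 4.

baac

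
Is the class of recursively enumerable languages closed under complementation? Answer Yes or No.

No

If both L and its complement were r.e., running the two recognisers in parallel would decide L, so L would be recursive; but there are r.e. languages that are not recursive (e.g. the halting problem), and their complements are therefore not r.e.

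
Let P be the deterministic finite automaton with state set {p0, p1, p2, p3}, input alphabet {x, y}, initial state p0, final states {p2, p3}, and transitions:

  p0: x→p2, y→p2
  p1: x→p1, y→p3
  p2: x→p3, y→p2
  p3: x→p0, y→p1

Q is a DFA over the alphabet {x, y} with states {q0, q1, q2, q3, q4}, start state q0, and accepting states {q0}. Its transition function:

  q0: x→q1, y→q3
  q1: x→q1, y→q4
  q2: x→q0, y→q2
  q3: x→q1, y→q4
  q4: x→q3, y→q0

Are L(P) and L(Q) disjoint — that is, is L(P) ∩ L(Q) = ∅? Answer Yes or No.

The string xyy is accepted by both P and Q.
Hence L(P) ∩ L(Q) ≠ ∅.

No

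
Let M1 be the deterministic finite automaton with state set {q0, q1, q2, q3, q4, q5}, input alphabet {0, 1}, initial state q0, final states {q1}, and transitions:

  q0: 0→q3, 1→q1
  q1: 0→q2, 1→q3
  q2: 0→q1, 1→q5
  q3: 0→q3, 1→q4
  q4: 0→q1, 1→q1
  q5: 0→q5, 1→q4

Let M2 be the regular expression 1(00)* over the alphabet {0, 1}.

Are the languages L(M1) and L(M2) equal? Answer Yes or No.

No

The string 010 is accepted by M1 but rejected by M2.
So L(M1) ≠ L(M2).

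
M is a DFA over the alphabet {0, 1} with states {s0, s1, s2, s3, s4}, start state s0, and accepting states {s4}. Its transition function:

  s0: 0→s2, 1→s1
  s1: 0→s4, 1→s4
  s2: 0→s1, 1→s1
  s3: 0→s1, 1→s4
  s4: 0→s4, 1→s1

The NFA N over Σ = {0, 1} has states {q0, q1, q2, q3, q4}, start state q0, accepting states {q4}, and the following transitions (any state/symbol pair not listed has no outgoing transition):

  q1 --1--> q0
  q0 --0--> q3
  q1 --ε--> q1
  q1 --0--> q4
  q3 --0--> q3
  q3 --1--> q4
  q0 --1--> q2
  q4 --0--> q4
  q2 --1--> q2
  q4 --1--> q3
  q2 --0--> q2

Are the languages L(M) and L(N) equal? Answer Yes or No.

No

The string 10 is accepted by M but rejected by N.
So L(M) ≠ L(N).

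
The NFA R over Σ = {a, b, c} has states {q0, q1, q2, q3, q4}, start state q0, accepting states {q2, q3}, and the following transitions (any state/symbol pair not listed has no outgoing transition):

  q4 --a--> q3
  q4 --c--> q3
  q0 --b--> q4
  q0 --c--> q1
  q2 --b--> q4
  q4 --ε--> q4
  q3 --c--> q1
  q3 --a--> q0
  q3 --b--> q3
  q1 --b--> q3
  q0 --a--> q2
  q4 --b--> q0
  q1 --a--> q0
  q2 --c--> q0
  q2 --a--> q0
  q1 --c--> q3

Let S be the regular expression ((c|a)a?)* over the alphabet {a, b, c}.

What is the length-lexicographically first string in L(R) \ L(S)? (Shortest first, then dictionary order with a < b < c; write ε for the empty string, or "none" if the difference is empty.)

The string ba is accepted by R but not by S.
No shorter string lies in the difference, and ba is the lexicographically first length-2 string in L(R) \ L(S).

ba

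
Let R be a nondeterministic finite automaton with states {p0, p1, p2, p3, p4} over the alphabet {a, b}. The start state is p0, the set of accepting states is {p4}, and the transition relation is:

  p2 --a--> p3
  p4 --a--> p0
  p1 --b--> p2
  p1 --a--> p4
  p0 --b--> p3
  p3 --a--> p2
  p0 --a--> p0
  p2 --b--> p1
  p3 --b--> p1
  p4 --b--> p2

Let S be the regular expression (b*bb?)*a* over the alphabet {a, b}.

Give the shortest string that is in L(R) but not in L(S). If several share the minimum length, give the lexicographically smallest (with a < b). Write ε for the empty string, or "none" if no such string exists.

abba

The string abba is accepted by R but not by S.
No shorter string lies in the difference, and abba is the lexicographically first length-4 string in L(R) \ L(S).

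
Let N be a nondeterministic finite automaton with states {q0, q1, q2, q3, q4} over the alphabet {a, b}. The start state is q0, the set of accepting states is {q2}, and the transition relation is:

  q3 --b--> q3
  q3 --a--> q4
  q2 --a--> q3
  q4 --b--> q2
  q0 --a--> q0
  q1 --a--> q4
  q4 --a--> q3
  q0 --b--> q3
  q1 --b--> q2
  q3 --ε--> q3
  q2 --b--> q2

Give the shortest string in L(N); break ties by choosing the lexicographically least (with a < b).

bab

A breadth-first search from q0 reaches an accepting state first via the path q0 → q3 → q4 → q2 on input bab.
No string of length < 3 is accepted (BFS exhausts all shorter strings without reaching an accepting state), and bab is the lexicographically least accepting string of length 3.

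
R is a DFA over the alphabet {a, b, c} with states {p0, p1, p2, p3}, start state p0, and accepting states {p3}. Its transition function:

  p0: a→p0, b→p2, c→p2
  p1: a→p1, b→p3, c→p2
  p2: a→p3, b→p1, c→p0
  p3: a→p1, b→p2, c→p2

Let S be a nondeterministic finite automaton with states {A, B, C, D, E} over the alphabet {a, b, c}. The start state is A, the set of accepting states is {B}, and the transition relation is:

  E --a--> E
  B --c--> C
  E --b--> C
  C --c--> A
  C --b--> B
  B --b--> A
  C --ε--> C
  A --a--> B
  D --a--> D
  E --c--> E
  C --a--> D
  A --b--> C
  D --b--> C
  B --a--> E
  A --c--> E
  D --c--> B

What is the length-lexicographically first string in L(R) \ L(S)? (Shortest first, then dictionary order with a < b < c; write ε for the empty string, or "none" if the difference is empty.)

ba

The string ba is accepted by R but not by S.
No shorter string lies in the difference, and ba is the lexicographically first length-2 string in L(R) \ L(S).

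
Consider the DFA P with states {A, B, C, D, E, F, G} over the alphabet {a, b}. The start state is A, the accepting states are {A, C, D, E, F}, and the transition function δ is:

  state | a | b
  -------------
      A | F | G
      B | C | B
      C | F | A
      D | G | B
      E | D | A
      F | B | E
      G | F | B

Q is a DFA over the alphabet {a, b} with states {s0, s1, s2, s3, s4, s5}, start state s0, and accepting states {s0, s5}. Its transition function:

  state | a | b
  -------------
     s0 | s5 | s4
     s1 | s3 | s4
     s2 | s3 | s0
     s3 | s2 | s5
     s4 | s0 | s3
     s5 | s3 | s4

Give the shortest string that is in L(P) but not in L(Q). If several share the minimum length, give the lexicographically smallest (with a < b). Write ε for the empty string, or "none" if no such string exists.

ab

The string ab is accepted by P but not by Q.
No shorter string lies in the difference, and ab is the lexicographically first length-2 string in L(P) \ L(Q).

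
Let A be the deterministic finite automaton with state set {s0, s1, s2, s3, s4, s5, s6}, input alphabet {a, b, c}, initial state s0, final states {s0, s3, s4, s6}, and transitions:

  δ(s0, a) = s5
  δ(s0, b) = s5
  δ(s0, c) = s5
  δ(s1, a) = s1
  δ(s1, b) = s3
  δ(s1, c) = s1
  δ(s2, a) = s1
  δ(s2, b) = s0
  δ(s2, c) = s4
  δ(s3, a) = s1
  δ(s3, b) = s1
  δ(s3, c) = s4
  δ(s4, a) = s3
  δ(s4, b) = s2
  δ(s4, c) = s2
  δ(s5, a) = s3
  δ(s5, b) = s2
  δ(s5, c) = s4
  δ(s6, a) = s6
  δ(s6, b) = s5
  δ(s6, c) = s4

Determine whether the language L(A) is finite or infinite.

infinite

State s0 is reachable from the start and can reach an accepting state, and it lies on the cycle s0 → s5 → s2 → s0.
Traversing that cycle any number of times yields accepted strings of unbounded length, so the language is infinite.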